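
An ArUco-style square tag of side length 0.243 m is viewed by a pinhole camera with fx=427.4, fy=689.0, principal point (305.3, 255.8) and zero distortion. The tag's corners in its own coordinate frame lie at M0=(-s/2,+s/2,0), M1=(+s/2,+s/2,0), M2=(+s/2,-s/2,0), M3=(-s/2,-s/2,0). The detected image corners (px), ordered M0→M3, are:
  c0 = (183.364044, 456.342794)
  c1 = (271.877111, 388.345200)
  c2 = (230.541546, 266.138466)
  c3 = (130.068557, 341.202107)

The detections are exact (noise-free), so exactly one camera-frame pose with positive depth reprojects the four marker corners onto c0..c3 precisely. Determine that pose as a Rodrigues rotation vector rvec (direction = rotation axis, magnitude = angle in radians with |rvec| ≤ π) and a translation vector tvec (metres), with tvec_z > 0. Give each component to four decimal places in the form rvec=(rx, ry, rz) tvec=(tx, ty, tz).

rvec=(0.5045, -0.1661, -0.4129) tvec=(-0.2359, 0.1624, 1.0121)

Intrinsics K: fx=427.4, fy=689.0, cx=305.3, cy=255.8
Marker side s = 0.243 m; corners in marker frame (Z=0):
  M0 = (-0.1215, +0.1215, 0)
  M1 = (+0.1215, +0.1215, 0)
  M2 = (+0.1215, -0.1215, 0)
  M3 = (-0.1215, -0.1215, 0)
Detected image corners:
  c0 = (183.364044, 456.342794) px
  c1 = (271.877111, 388.345200) px
  c2 = (230.541546, 266.138466) px
  c3 = (130.068557, 341.202107) px
Planar DLT: solve 8×8 A·h = b for H (H[2,2]=1):
  H  [+398.18041 +295.38515 +205.68770]
  H  [-274.27287 +667.91587 +366.34107]
  H  [+0.05294 +0.49435 +1.00000]
B = K⁻¹H; ‖b₁‖=0.988032, ‖b₂‖=0.988032; λ = 2/(‖b₁‖+‖b₂‖) = 1.012112, sign → tz>0 ⇒ λ=+1.012112
r₁ = λ·B[:,0] = (+0.90464,-0.42279,+0.05358); r₂ = λ·B[:,1] = (+0.34209,+0.79538,+0.50034)
r₃ = r₁×r₂ = (-0.25416,-0.43430,+0.86417); SVD([r₁ r₂ r₃]) → R = UVᵀ:
  R  [+0.90464 +0.34209 -0.25416]
  R  [-0.42279 +0.79538 -0.43430]
  R  [+0.05358 +0.50034 +0.86417]
t = (-0.23589, +0.16238, +1.01211) m
tr R = 2.564196; θ = arccos((tr R − 1)/2) = 0.672771 rad = 38.547°
axis k = ((R−Rᵀ)₃₂, (R−Rᵀ)₁₃, (R−Rᵀ)₂₁) / (2 sinθ) = (+0.749923, -0.246922, -0.613715)
rvec = θ·k = (+0.504526, -0.166122, -0.412889)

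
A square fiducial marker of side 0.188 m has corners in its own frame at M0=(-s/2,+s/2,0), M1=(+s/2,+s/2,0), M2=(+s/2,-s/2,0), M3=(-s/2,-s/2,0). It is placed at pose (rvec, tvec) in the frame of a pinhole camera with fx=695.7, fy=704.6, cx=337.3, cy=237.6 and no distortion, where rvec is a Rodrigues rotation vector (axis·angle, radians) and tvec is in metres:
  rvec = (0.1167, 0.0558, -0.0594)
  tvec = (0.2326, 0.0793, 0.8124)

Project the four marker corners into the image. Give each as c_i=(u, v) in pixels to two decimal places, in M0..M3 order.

Intrinsics K: fx=695.7, fy=704.6, cx=337.3, cy=237.6
Marker side s = 0.188 m; corners in marker frame (Z=0):
  M0 = (-0.0940, +0.0940, 0)
  M1 = (+0.0940, +0.0940, 0)
  M2 = (+0.0940, -0.0940, 0)
  M3 = (-0.0940, -0.0940, 0)
rvec = (0.1167, 0.0558, -0.0594), |rvec| = θ = 0.14234 rad = 8.156°
Rodrigues: sinθ=0.14186, 1−cosθ=0.01011; R = I + sinθ·[k]× + (1−cosθ)·[k]×²:
    [+0.99668 +0.06245 +0.05215]
    [-0.05595 +0.99144 -0.11796]
    [-0.05907 +0.11465 +0.99165]
t = (0.2326, 0.0793, 0.8124) m
M0: Pc = R·M0+t = (+0.14478, +0.17775, +0.82873); u = 695.7·(+0.14478)/0.82873 + 337.3 = 458.8412, v = 704.6·(+0.17775)/0.82873 + 237.6 = 388.7300
M1: Pc = R·M1+t = (+0.33216, +0.16724, +0.81762); u = 695.7·(+0.33216)/0.81762 + 337.3 = 619.9270, v = 704.6·(+0.16724)/0.81762 + 237.6 = 381.7183
M2: Pc = R·M2+t = (+0.32042, -0.01915, +0.79607); u = 695.7·(+0.32042)/0.79607 + 337.3 = 617.3192, v = 704.6·(-0.01915)/0.79607 + 237.6 = 220.6462
M3: Pc = R·M3+t = (+0.13304, -0.00864, +0.80718); u = 695.7·(+0.13304)/0.80718 + 337.3 = 451.9676, v = 704.6·(-0.00864)/0.80718 + 237.6 = 230.0613

c0=(458.84, 388.73) c1=(619.93, 381.72) c2=(617.32, 220.65) c3=(451.97, 230.06)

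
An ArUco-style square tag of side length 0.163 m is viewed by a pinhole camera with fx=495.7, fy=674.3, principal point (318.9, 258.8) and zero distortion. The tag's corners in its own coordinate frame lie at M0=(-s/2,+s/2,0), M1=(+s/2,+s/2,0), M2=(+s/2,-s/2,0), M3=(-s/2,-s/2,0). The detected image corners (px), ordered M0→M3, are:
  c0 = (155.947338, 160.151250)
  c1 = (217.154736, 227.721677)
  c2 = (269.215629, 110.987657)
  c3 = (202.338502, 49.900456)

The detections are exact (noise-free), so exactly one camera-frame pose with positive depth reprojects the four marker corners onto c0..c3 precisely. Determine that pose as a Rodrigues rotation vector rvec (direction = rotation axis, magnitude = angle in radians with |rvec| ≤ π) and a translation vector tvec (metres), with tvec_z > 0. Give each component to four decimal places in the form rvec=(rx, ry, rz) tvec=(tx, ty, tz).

Intrinsics K: fx=495.7, fy=674.3, cx=318.9, cy=258.8
Marker side s = 0.163 m; corners in marker frame (Z=0):
  M0 = (-0.0815, +0.0815, 0)
  M1 = (+0.0815, +0.0815, 0)
  M2 = (+0.0815, -0.0815, 0)
  M3 = (-0.0815, -0.0815, 0)
Detected image corners:
  c0 = (155.947338, 160.151250) px
  c1 = (217.154736, 227.721677) px
  c2 = (269.215629, 110.987657) px
  c3 = (202.338502, 49.900456) px
Planar DLT: solve 8×8 A·h = b for H (H[2,2]=1):
  H  [+295.80022 -261.08543 +209.58490]
  H  [+332.05736 +721.68870 +136.87011]
  H  [-0.45854 +0.19068 +1.00000]
B = K⁻¹H; ‖b₁‖=1.205089, ‖b₂‖=1.205089; λ = 2/(‖b₁‖+‖b₂‖) = 0.829814, sign → tz>0 ⇒ λ=+0.829814
r₁ = λ·B[:,0] = (+0.73997,+0.55468,-0.38050); r₂ = λ·B[:,1] = (-0.53886,+0.82740,+0.15823)
r₃ = r₁×r₂ = (+0.40259,+0.08795,+0.91114); SVD([r₁ r₂ r₃]) → R = UVᵀ:
  R  [+0.73997 -0.53886 +0.40259]
  R  [+0.55468 +0.82740 +0.08795]
  R  [-0.38050 +0.15823 +0.91114]
t = (-0.18300, -0.15005, +0.82981) m
tr R = 2.478513; θ = arccos((tr R − 1)/2) = 0.738831 rad = 42.332°
axis k = ((R−Rᵀ)₃₂, (R−Rᵀ)₁₃, (R−Rᵀ)₂₁) / (2 sinθ) = (+0.052179, +0.581429, +0.811922)
rvec = θ·k = (+0.038551, +0.429578, +0.599873)

rvec=(0.0386, 0.4296, 0.5999) tvec=(-0.1830, -0.1501, 0.8298)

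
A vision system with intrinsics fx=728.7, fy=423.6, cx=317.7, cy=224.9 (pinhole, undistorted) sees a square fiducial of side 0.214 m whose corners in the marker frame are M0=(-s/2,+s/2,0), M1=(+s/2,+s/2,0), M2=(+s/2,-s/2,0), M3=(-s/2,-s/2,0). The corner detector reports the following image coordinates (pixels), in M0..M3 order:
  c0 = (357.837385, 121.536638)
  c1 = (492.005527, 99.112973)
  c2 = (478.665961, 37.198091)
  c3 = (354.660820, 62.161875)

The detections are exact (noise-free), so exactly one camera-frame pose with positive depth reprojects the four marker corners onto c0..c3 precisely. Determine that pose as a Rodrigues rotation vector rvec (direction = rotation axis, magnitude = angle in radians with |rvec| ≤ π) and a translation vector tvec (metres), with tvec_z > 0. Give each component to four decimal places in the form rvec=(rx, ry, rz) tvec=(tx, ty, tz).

Intrinsics K: fx=728.7, fy=423.6, cx=317.7, cy=224.9
Marker side s = 0.214 m; corners in marker frame (Z=0):
  M0 = (-0.1070, +0.1070, 0)
  M1 = (+0.1070, +0.1070, 0)
  M2 = (+0.1070, -0.1070, 0)
  M3 = (-0.1070, -0.1070, 0)
Detected image corners:
  c0 = (357.837385, 121.536638) px
  c1 = (492.005527, 99.112973) px
  c2 = (478.665961, 37.198091) px
  c3 = (354.660820, 62.161875) px
Planar DLT: solve 8×8 A·h = b for H (H[2,2]=1):
  H  [+462.96806 -108.14560 +418.35204]
  H  [-137.43401 +255.43902 +79.29731]
  H  [-0.33118 -0.34671 +1.00000]
B = K⁻¹H; ‖b₁‖=0.860080, ‖b₂‖=0.860080; λ = 2/(‖b₁‖+‖b₂‖) = 1.162683, sign → tz>0 ⇒ λ=+1.162683
r₁ = λ·B[:,0] = (+0.90657,-0.17279,-0.38506); r₂ = λ·B[:,1] = (+0.00320,+0.91514,-0.40311)
r₃ = r₁×r₂ = (+0.42204,+0.36422,+0.83020); SVD([r₁ r₂ r₃]) → R = UVᵀ:
  R  [+0.90657 +0.00320 +0.42204]
  R  [-0.17279 +0.91514 +0.36422]
  R  [-0.38506 -0.40311 +0.83020]
t = (+0.16060, -0.39965, +1.16268) m
tr R = 2.651912; θ = arccos((tr R − 1)/2) = 0.598900 rad = 34.314°
axis k = ((R−Rᵀ)₃₂, (R−Rᵀ)₁₃, (R−Rᵀ)₂₁) / (2 sinθ) = (-0.680583, +0.715852, -0.156087)
rvec = θ·k = (-0.407601, +0.428724, -0.093481)

rvec=(-0.4076, 0.4287, -0.0935) tvec=(0.1606, -0.3996, 1.1627)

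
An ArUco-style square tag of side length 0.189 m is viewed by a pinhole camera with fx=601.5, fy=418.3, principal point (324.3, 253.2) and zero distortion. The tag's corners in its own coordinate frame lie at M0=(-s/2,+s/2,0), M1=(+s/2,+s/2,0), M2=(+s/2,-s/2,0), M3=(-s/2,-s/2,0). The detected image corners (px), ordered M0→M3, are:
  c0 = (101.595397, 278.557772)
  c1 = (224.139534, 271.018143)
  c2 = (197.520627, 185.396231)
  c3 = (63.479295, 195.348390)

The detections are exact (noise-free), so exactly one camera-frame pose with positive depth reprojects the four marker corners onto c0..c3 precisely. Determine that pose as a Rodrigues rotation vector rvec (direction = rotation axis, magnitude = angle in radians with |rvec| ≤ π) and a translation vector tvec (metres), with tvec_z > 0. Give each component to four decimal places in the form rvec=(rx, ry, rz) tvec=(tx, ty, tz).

rvec=(0.4481, 0.0639, -0.1081) tvec=(-0.2533, -0.0382, 0.8587)

Intrinsics K: fx=601.5, fy=418.3, cx=324.3, cy=253.2
Marker side s = 0.189 m; corners in marker frame (Z=0):
  M0 = (-0.0945, +0.0945, 0)
  M1 = (+0.0945, +0.0945, 0)
  M2 = (+0.0945, -0.0945, 0)
  M3 = (-0.0945, -0.0945, 0)
Detected image corners:
  c0 = (101.595397, 278.557772) px
  c1 = (224.139534, 271.018143) px
  c2 = (197.520627, 185.396231) px
  c3 = (63.479295, 195.348390) px
Planar DLT: solve 8×8 A·h = b for H (H[2,2]=1):
  H  [+662.76948 +244.77638 +146.84420]
  H  [-69.11200 +562.70234 +234.61263]
  H  [-0.09949 +0.49926 +1.00000]
B = K⁻¹H; ‖b₁‖=1.164518, ‖b₂‖=1.164518; λ = 2/(‖b₁‖+‖b₂‖) = 0.858725, sign → tz>0 ⇒ λ=+0.858725
r₁ = λ·B[:,0] = (+0.99226,-0.09017,-0.08543); r₂ = λ·B[:,1] = (+0.11830,+0.89565,+0.42873)
r₃ = r₁×r₂ = (+0.03786,-0.43552,+0.89938); SVD([r₁ r₂ r₃]) → R = UVᵀ:
  R  [+0.99226 +0.11830 +0.03786]
  R  [-0.09017 +0.89565 -0.43552]
  R  [-0.08543 +0.42873 +0.89938]
t = (-0.25334, -0.03816, +0.85872) m
tr R = 2.787294; θ = arccos((tr R − 1)/2) = 0.465389 rad = 26.665°
axis k = ((R−Rᵀ)₃₂, (R−Rᵀ)₁₃, (R−Rᵀ)₂₁) / (2 sinθ) = (+0.962903, +0.137365, -0.232267)
rvec = θ·k = (+0.448125, +0.063928, -0.108094)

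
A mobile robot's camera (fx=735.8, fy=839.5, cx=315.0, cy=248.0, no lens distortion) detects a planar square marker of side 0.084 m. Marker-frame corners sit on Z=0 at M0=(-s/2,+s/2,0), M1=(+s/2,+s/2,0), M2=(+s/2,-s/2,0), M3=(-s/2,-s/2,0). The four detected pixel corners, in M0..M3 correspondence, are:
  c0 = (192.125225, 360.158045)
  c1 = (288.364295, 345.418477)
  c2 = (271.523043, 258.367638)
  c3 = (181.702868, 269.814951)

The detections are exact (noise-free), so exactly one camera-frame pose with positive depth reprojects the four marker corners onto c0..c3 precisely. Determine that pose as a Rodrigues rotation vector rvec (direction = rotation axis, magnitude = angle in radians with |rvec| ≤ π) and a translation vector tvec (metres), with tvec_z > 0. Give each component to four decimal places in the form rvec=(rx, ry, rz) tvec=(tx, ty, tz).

rvec=(-0.6360, -0.1679, -0.1717) tvec=(-0.0731, 0.0463, 0.6621)

Intrinsics K: fx=735.8, fy=839.5, cx=315.0, cy=248.0
Marker side s = 0.084 m; corners in marker frame (Z=0):
  M0 = (-0.0420, +0.0420, 0)
  M1 = (+0.0420, +0.0420, 0)
  M2 = (+0.0420, -0.0420, 0)
  M3 = (-0.0420, -0.0420, 0)
Detected image corners:
  c0 = (192.125225, 360.158045) px
  c1 = (288.364295, 345.418477) px
  c2 = (271.523043, 258.367638) px
  c3 = (181.702868, 269.814951) px
Planar DLT: solve 8×8 A·h = b for H (H[2,2]=1):
  H  [+1179.36197 -39.68837 +233.79367]
  H  [-58.36084 +788.11838 +306.73784]
  H  [+0.31384 -0.86740 +1.00000]
B = K⁻¹H; ‖b₁‖=1.510374, ‖b₂‖=1.510374; λ = 2/(‖b₁‖+‖b₂‖) = 0.662088, sign → tz>0 ⇒ λ=+0.662088
r₁ = λ·B[:,0] = (+0.97226,-0.10741,+0.20779); r₂ = λ·B[:,1] = (+0.21015,+0.79122,-0.57429)
r₃ = r₁×r₂ = (-0.10272,+0.60203,+0.79184); SVD([r₁ r₂ r₃]) → R = UVᵀ:
  R  [+0.97226 +0.21015 -0.10272]
  R  [-0.10741 +0.79122 +0.60203]
  R  [+0.20779 -0.57429 +0.79184]
t = (-0.07307, +0.04632, +0.66209) m
tr R = 2.555319; θ = arccos((tr R − 1)/2) = 0.679862 rad = 38.953°
axis k = ((R−Rᵀ)₃₂, (R−Rᵀ)₁₃, (R−Rᵀ)₂₁) / (2 sinθ) = (-0.935538, -0.246949, -0.252555)
rvec = θ·k = (-0.636037, -0.167891, -0.171703)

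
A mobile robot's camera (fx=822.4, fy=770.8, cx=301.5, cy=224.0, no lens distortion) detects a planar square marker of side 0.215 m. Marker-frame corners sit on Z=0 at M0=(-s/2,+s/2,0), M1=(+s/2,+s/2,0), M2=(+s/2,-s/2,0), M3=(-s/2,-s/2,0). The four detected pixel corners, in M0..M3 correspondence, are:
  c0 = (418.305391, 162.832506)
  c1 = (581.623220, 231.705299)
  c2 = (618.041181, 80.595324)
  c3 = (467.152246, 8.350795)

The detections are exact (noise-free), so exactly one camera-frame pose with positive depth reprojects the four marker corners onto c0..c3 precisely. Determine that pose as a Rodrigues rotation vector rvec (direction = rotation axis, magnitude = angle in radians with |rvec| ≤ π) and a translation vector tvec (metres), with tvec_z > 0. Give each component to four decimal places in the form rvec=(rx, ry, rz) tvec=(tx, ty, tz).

Intrinsics K: fx=822.4, fy=770.8, cx=301.5, cy=224.0
Marker side s = 0.215 m; corners in marker frame (Z=0):
  M0 = (-0.1075, +0.1075, 0)
  M1 = (+0.1075, +0.1075, 0)
  M2 = (+0.1075, -0.1075, 0)
  M3 = (-0.1075, -0.1075, 0)
Detected image corners:
  c0 = (418.305391, 162.832506) px
  c1 = (581.623220, 231.705299) px
  c2 = (618.041181, 80.595324) px
  c3 = (467.152246, 8.350795) px
Planar DLT: solve 8×8 A·h = b for H (H[2,2]=1):
  H  [+856.03184 -355.08961 +524.01836]
  H  [+357.71033 +673.94210 +119.30732]
  H  [+0.24221 -0.30224 +1.00000]
B = K⁻¹H; ‖b₁‖=1.058371, ‖b₂‖=1.058371; λ = 2/(‖b₁‖+‖b₂‖) = 0.944848, sign → tz>0 ⇒ λ=+0.944848
r₁ = λ·B[:,0] = (+0.89959,+0.37198,+0.22885); r₂ = λ·B[:,1] = (-0.30327,+0.90911,-0.28557)
r₃ = r₁×r₂ = (-0.31427,+0.18749,+0.93063); SVD([r₁ r₂ r₃]) → R = UVᵀ:
  R  [+0.89959 -0.30327 -0.31427]
  R  [+0.37198 +0.90911 +0.18749]
  R  [+0.22885 -0.28557 +0.93063]
t = (+0.25565, -0.12833, +0.94485) m
tr R = 2.739331; θ = arccos((tr R − 1)/2) = 0.516272 rad = 29.580°
axis k = ((R−Rᵀ)₃₂, (R−Rᵀ)₁₃, (R−Rᵀ)₂₁) / (2 sinθ) = (-0.479160, -0.550119, +0.683941)
rvec = θ·k = (-0.247377, -0.284011, +0.353100)

rvec=(-0.2474, -0.2840, 0.3531) tvec=(0.2556, -0.1283, 0.9448)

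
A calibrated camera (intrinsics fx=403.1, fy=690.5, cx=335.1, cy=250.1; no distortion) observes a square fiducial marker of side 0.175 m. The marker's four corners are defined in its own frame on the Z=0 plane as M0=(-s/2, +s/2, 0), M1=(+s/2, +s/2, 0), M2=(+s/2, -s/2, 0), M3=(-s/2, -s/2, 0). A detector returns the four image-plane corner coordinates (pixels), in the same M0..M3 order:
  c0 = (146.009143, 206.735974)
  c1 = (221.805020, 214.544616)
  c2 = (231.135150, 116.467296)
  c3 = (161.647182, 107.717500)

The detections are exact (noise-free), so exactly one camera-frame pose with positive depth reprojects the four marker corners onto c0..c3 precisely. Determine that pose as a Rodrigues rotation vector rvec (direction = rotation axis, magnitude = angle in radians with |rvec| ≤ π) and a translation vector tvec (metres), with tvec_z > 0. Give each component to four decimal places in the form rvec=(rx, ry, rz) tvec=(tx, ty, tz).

Intrinsics K: fx=403.1, fy=690.5, cx=335.1, cy=250.1
Marker side s = 0.175 m; corners in marker frame (Z=0):
  M0 = (-0.0875, +0.0875, 0)
  M1 = (+0.0875, +0.0875, 0)
  M2 = (+0.0875, -0.0875, 0)
  M3 = (-0.0875, -0.0875, 0)
Detected image corners:
  c0 = (146.009143, 206.735974) px
  c1 = (221.805020, 214.544616) px
  c2 = (231.135150, 116.467296) px
  c3 = (161.647182, 107.717500) px
Planar DLT: solve 8×8 A·h = b for H (H[2,2]=1):
  H  [+432.38312 -162.43983 +190.71280]
  H  [+62.73475 +485.66942 +159.33166]
  H  [+0.09489 -0.47990 +1.00000]
B = K⁻¹H; ‖b₁‖=0.999879, ‖b₂‖=0.999879; λ = 2/(‖b₁‖+‖b₂‖) = 1.000121, sign → tz>0 ⇒ λ=+1.000121
r₁ = λ·B[:,0] = (+0.99388,+0.05649,+0.09490); r₂ = λ·B[:,1] = (-0.00404,+0.87728,-0.47995)
r₃ = r₁×r₂ = (-0.11037,+0.47664,+0.87215); SVD([r₁ r₂ r₃]) → R = UVᵀ:
  R  [+0.99388 -0.00404 -0.11037]
  R  [+0.05649 +0.87728 +0.47664]
  R  [+0.09490 -0.47995 +0.87215]
t = (-0.35824, -0.13147, +1.00012) m
tr R = 2.743312; θ = arccos((tr R − 1)/2) = 0.512225 rad = 29.348°
axis k = ((R−Rᵀ)₃₂, (R−Rᵀ)₁₃, (R−Rᵀ)₂₁) / (2 sinθ) = (-0.975877, -0.209409, +0.061748)
rvec = θ·k = (-0.499869, -0.107264, +0.031629)

rvec=(-0.4999, -0.1073, 0.0316) tvec=(-0.3582, -0.1315, 1.0001)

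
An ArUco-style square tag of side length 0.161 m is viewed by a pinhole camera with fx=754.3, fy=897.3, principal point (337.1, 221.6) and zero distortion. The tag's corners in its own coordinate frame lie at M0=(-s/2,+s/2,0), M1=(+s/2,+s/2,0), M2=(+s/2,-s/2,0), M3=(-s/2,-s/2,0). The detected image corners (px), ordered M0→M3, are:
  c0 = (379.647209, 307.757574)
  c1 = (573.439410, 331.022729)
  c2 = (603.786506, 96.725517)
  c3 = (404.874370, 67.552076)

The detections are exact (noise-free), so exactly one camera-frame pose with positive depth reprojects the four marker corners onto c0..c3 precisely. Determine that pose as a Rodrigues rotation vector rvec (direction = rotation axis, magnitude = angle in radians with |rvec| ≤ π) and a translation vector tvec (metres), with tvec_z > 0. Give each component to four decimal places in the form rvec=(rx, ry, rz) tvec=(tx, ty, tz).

Intrinsics K: fx=754.3, fy=897.3, cx=337.1, cy=221.6
Marker side s = 0.161 m; corners in marker frame (Z=0):
  M0 = (-0.0805, +0.0805, 0)
  M1 = (+0.0805, +0.0805, 0)
  M2 = (+0.0805, -0.0805, 0)
  M3 = (-0.0805, -0.0805, 0)
Detected image corners:
  c0 = (379.647209, 307.757574) px
  c1 = (573.439410, 331.022729) px
  c2 = (603.786506, 96.725517) px
  c3 = (404.874370, 67.552076) px
Planar DLT: solve 8×8 A·h = b for H (H[2,2]=1):
  H  [+1285.39549 -83.98601 +491.29876]
  H  [+189.62292 +1509.75369 +202.63519]
  H  [+0.13467 +0.18102 +1.00000]
B = K⁻¹H; ‖b₁‖=1.658996, ‖b₂‖=1.658996; λ = 2/(‖b₁‖+‖b₂‖) = 0.602774, sign → tz>0 ⇒ λ=+0.602774
r₁ = λ·B[:,0] = (+0.99090,+0.10733,+0.08118); r₂ = λ·B[:,1] = (-0.11588,+0.98725,+0.10911)
r₃ = r₁×r₂ = (-0.06843,-0.11753,+0.99071); SVD([r₁ r₂ r₃]) → R = UVᵀ:
  R  [+0.99090 -0.11588 -0.06843]
  R  [+0.10733 +0.98725 -0.11753]
  R  [+0.08118 +0.10911 +0.99071]
t = (+0.12322, -0.01274, +0.60277) m
tr R = 2.968865; θ = arccos((tr R − 1)/2) = 0.176681 rad = 10.123°
axis k = ((R−Rᵀ)₃₂, (R−Rᵀ)₁₃, (R−Rᵀ)₂₁) / (2 sinθ) = (+0.644726, -0.425596, +0.634978)
rvec = θ·k = (+0.113911, -0.075195, +0.112189)

rvec=(0.1139, -0.0752, 0.1122) tvec=(0.1232, -0.0127, 0.6028)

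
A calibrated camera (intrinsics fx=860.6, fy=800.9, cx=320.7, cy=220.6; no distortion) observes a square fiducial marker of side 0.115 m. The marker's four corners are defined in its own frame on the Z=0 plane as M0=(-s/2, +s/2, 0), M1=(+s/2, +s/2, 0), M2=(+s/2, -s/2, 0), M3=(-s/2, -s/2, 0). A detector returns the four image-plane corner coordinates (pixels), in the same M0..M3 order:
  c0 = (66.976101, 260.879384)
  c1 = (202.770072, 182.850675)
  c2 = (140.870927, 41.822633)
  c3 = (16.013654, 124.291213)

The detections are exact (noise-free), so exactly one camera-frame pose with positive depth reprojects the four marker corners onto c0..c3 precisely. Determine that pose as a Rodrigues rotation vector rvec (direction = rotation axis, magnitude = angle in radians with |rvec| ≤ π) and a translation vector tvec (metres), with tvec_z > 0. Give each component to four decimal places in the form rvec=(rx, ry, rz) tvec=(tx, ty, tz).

rvec=(-0.2035, 0.3884, -0.4596) tvec=(-0.1430, -0.0487, 0.5672)

Intrinsics K: fx=860.6, fy=800.9, cx=320.7, cy=220.6
Marker side s = 0.115 m; corners in marker frame (Z=0):
  M0 = (-0.0575, +0.0575, 0)
  M1 = (+0.0575, +0.0575, 0)
  M2 = (+0.0575, -0.0575, 0)
  M3 = (-0.0575, -0.0575, 0)
Detected image corners:
  c0 = (66.976101, 260.879384) px
  c1 = (202.770072, 182.850675) px
  c2 = (140.870927, 41.822633) px
  c3 = (16.013654, 124.291213) px
Planar DLT: solve 8×8 A·h = b for H (H[2,2]=1):
  H  [+1072.22049 +437.19697 +103.76937]
  H  [-783.71205 +1132.11056 +151.80795]
  H  [-0.55986 -0.48731 +1.00000]
B = K⁻¹H; ‖b₁‖=1.763128, ‖b₂‖=1.763128; λ = 2/(‖b₁‖+‖b₂‖) = 0.567174, sign → tz>0 ⇒ λ=+0.567174
r₁ = λ·B[:,0] = (+0.82497,-0.46754,-0.31754); r₂ = λ·B[:,1] = (+0.39113,+0.87786,-0.27639)
r₃ = r₁×r₂ = (+0.40797,+0.10381,+0.90707); SVD([r₁ r₂ r₃]) → R = UVᵀ:
  R  [+0.82497 +0.39113 +0.40797]
  R  [-0.46754 +0.87786 +0.10381]
  R  [-0.31754 -0.27639 +0.90707]
t = (-0.14297, -0.04872, +0.56717) m
tr R = 2.609898; θ = arccos((tr R − 1)/2) = 0.635207 rad = 36.395°
axis k = ((R−Rᵀ)₃₂, (R−Rᵀ)₁₃, (R−Rᵀ)₂₁) / (2 sinθ) = (-0.320388, +0.611376, -0.723582)
rvec = θ·k = (-0.203512, +0.388350, -0.459624)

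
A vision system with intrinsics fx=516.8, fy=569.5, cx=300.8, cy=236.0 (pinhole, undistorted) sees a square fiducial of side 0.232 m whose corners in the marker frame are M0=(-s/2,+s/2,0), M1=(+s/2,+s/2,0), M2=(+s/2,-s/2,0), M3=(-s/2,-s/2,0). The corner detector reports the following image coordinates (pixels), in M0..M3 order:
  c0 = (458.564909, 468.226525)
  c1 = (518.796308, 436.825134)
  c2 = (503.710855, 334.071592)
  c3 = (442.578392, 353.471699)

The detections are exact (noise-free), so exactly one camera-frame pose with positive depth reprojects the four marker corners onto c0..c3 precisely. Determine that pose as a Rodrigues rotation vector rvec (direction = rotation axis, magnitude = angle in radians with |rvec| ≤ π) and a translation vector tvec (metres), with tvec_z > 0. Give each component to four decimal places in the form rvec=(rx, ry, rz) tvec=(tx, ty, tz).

Intrinsics K: fx=516.8, fy=569.5, cx=300.8, cy=236.0
Marker side s = 0.232 m; corners in marker frame (Z=0):
  M0 = (-0.1160, +0.1160, 0)
  M1 = (+0.1160, +0.1160, 0)
  M2 = (+0.1160, -0.1160, 0)
  M3 = (-0.1160, -0.1160, 0)
Detected image corners:
  c0 = (458.564909, 468.226525) px
  c1 = (518.796308, 436.825134) px
  c2 = (503.710855, 334.071592) px
  c3 = (442.578392, 353.471699) px
Planar DLT: solve 8×8 A·h = b for H (H[2,2]=1):
  H  [+484.19842 +40.64413 +482.49278]
  H  [+74.99027 +445.67396 +397.12287]
  H  [+0.46292 -0.05452 +1.00000]
B = K⁻¹H; ‖b₁‖=0.814518, ‖b₂‖=0.814518; λ = 2/(‖b₁‖+‖b₂‖) = 1.227720, sign → tz>0 ⇒ λ=+1.227720
r₁ = λ·B[:,0] = (+0.81947,-0.07386,+0.56834); r₂ = λ·B[:,1] = (+0.13551,+0.98851,-0.06693)
r₃ = r₁×r₂ = (-0.55687,+0.13186,+0.82007); SVD([r₁ r₂ r₃]) → R = UVᵀ:
  R  [+0.81947 +0.13551 -0.55687]
  R  [-0.07386 +0.98851 +0.13186]
  R  [+0.56834 -0.06693 +0.82007]
t = (+0.43163, +0.34735, +1.22772) m
tr R = 2.628051; θ = arccos((tr R − 1)/2) = 0.619747 rad = 35.509°
axis k = ((R−Rᵀ)₃₂, (R−Rᵀ)₁₃, (R−Rᵀ)₂₁) / (2 sinθ) = (-0.171128, -0.968624, -0.180232)
rvec = θ·k = (-0.106056, -0.600302, -0.111698)

rvec=(-0.1061, -0.6003, -0.1117) tvec=(0.4316, 0.3473, 1.2277)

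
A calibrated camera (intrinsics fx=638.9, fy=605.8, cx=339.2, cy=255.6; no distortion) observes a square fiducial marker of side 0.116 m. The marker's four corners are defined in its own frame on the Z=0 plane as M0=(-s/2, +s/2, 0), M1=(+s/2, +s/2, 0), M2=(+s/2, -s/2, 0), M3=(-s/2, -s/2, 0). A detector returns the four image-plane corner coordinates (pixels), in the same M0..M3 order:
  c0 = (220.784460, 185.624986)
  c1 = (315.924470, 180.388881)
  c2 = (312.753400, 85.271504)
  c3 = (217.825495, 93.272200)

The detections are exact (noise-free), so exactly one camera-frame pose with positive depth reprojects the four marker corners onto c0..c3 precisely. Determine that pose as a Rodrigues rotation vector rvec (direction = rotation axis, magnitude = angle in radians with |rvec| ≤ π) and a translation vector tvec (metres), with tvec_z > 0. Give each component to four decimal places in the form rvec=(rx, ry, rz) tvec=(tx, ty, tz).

rvec=(-0.0052, 0.1921, -0.0326) tvec=(-0.0856, -0.1475, 0.7482)

Intrinsics K: fx=638.9, fy=605.8, cx=339.2, cy=255.6
Marker side s = 0.116 m; corners in marker frame (Z=0):
  M0 = (-0.0580, +0.0580, 0)
  M1 = (+0.0580, +0.0580, 0)
  M2 = (+0.0580, -0.0580, 0)
  M3 = (-0.0580, -0.0580, 0)
Detected image corners:
  c0 = (220.784460, 185.624986) px
  c1 = (315.924470, 180.388881) px
  c2 = (312.753400, 85.271504) px
  c3 = (217.825495, 93.272200) px
Planar DLT: solve 8×8 A·h = b for H (H[2,2]=1):
  H  [+751.20914 +23.46997 +266.11811]
  H  [-91.78289 +806.38519 +136.15840]
  H  [-0.25503 -0.01102 +1.00000]
B = K⁻¹H; ‖b₁‖=1.336479, ‖b₂‖=1.336479; λ = 2/(‖b₁‖+‖b₂‖) = 0.748234, sign → tz>0 ⇒ λ=+0.748234
r₁ = λ·B[:,0] = (+0.98107,-0.03285,-0.19082); r₂ = λ·B[:,1] = (+0.03186,+0.99946,-0.00824)
r₃ = r₁×r₂ = (+0.19099,+0.00201,+0.98159); SVD([r₁ r₂ r₃]) → R = UVᵀ:
  R  [+0.98107 +0.03186 +0.19099]
  R  [-0.03285 +0.99946 +0.00201]
  R  [-0.19082 -0.00824 +0.98159]
t = (-0.08559, -0.14752, +0.74823) m
tr R = 2.962122; θ = arccos((tr R − 1)/2) = 0.194931 rad = 11.169°
axis k = ((R−Rᵀ)₃₂, (R−Rᵀ)₁₃, (R−Rᵀ)₂₁) / (2 sinθ) = (-0.026453, +0.985595, -0.167042)
rvec = θ·k = (-0.005156, +0.192123, -0.032562)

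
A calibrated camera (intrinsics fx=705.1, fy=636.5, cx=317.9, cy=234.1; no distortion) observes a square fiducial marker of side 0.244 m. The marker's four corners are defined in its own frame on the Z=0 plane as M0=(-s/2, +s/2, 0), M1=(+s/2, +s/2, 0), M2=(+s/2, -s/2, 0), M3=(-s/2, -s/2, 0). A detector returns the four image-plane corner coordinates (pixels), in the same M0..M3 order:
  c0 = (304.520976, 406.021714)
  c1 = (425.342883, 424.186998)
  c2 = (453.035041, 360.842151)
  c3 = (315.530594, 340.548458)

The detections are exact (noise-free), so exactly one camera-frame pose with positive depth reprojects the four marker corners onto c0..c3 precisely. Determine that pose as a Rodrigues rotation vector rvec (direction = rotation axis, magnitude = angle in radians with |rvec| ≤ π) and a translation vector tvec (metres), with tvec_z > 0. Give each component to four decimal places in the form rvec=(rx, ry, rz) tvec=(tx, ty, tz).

rvec=(0.7667, 0.0878, 0.1384) tvec=(0.1050, 0.3137, 1.3236)

Intrinsics K: fx=705.1, fy=636.5, cx=317.9, cy=234.1
Marker side s = 0.244 m; corners in marker frame (Z=0):
  M0 = (-0.1220, +0.1220, 0)
  M1 = (+0.1220, +0.1220, 0)
  M2 = (+0.1220, -0.1220, 0)
  M3 = (-0.1220, -0.1220, 0)
Detected image corners:
  c0 = (304.520976, 406.021714) px
  c1 = (425.342883, 424.186998) px
  c2 = (453.035041, 360.842151) px
  c3 = (315.530594, 340.548458) px
Planar DLT: solve 8×8 A·h = b for H (H[2,2]=1):
  H  [+519.05790 +117.86319 +373.81589]
  H  [+70.24480 +465.42554 +384.94146]
  H  [-0.02164 +0.52610 +1.00000]
B = K⁻¹H; ‖b₁‖=0.755539, ‖b₂‖=0.755539; λ = 2/(‖b₁‖+‖b₂‖) = 1.323559, sign → tz>0 ⇒ λ=+1.323559
r₁ = λ·B[:,0] = (+0.98725,+0.15660,-0.02864); r₂ = λ·B[:,1] = (-0.09270,+0.71172,+0.69632)
r₃ = r₁×r₂ = (+0.12943,-0.68479,+0.71716); SVD([r₁ r₂ r₃]) → R = UVᵀ:
  R  [+0.98725 -0.09270 +0.12943]
  R  [+0.15660 +0.71172 -0.68479]
  R  [-0.02864 +0.69632 +0.71716]
t = (+0.10496, +0.31366, +1.32356) m
tr R = 2.416125; θ = arccos((tr R − 1)/2) = 0.784045 rad = 44.922°
axis k = ((R−Rᵀ)₃₂, (R−Rᵀ)₁₃, (R−Rᵀ)₂₁) / (2 sinθ) = (+0.977913, +0.111920, +0.176521)
rvec = θ·k = (+0.766728, +0.087750, +0.138400)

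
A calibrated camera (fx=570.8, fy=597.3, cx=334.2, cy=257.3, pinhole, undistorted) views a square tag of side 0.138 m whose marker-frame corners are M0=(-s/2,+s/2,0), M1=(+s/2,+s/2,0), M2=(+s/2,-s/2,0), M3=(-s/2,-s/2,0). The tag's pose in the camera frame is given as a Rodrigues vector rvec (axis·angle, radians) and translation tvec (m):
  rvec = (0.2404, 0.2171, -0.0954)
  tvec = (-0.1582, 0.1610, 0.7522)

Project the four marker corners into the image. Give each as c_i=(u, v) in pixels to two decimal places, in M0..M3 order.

c0=(176.03, 434.52) c1=(271.31, 434.39) c2=(255.55, 331.52) c3=(156.98, 335.89)

Intrinsics K: fx=570.8, fy=597.3, cx=334.2, cy=257.3
Marker side s = 0.138 m; corners in marker frame (Z=0):
  M0 = (-0.0690, +0.0690, 0)
  M1 = (+0.0690, +0.0690, 0)
  M2 = (+0.0690, -0.0690, 0)
  M3 = (-0.0690, -0.0690, 0)
rvec = (0.2404, 0.2171, -0.0954), |rvec| = θ = 0.33768 rad = 19.347°
Rodrigues: sinθ=0.33130, 1−cosθ=0.05647; R = I + sinθ·[k]× + (1−cosθ)·[k]×²:
    [+0.97215 +0.11945 +0.20164]
    [-0.06775 +0.96687 -0.24611]
    [-0.22436 +0.22560 +0.94803]
t = (-0.1582, 0.1610, 0.7522) m
M0: Pc = R·M0+t = (-0.21704, +0.23239, +0.78325); u = 570.8·(-0.21704)/0.78325 + 334.2 = 176.0322, v = 597.3·(+0.23239)/0.78325 + 257.3 = 434.5184
M1: Pc = R·M1+t = (-0.08288, +0.22304, +0.75229); u = 570.8·(-0.08288)/0.75229 + 334.2 = 271.3145, v = 597.3·(+0.22304)/0.75229 + 257.3 = 434.3888
M2: Pc = R·M2+t = (-0.09936, +0.08961, +0.72115); u = 570.8·(-0.09936)/0.72115 + 334.2 = 255.5528, v = 597.3·(+0.08961)/0.72115 + 257.3 = 331.5212
M3: Pc = R·M3+t = (-0.23352, +0.09896, +0.75211); u = 570.8·(-0.23352)/0.75211 + 334.2 = 156.9753, v = 597.3·(+0.09896)/0.75211 + 257.3 = 335.8907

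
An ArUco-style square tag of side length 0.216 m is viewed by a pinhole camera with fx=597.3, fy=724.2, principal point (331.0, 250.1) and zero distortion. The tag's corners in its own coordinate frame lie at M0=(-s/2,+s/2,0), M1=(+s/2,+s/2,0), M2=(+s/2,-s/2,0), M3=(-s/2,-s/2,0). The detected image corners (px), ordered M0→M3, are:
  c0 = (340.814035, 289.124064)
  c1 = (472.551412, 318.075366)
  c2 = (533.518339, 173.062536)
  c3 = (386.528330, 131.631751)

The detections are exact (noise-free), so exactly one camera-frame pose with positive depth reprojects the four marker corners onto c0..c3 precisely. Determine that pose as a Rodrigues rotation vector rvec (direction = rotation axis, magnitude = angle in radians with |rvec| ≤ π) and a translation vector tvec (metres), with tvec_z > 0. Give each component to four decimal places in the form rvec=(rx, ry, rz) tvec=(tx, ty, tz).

Intrinsics K: fx=597.3, fy=724.2, cx=331.0, cy=250.1
Marker side s = 0.216 m; corners in marker frame (Z=0):
  M0 = (-0.1080, +0.1080, 0)
  M1 = (+0.1080, +0.1080, 0)
  M2 = (+0.1080, -0.1080, 0)
  M3 = (-0.1080, -0.1080, 0)
Detected image corners:
  c0 = (340.814035, 289.124064) px
  c1 = (472.551412, 318.075366) px
  c2 = (533.518339, 173.062536) px
  c3 = (386.528330, 131.631751) px
Planar DLT: solve 8×8 A·h = b for H (H[2,2]=1):
  H  [+748.00295 +11.92451 +433.45117]
  H  [+216.33393 +836.15759 +233.33077]
  H  [+0.24250 +0.59950 +1.00000]
B = K⁻¹H; ‖b₁‖=1.163948, ‖b₂‖=1.163948; λ = 2/(‖b₁‖+‖b₂‖) = 0.859145, sign → tz>0 ⇒ λ=+0.859145
r₁ = λ·B[:,0] = (+0.96046,+0.18470,+0.20834); r₂ = λ·B[:,1] = (-0.26827,+0.81409,+0.51506)
r₃ = r₁×r₂ = (-0.07448,-0.55059,+0.83145); SVD([r₁ r₂ r₃]) → R = UVᵀ:
  R  [+0.96046 -0.26827 -0.07448]
  R  [+0.18470 +0.81409 -0.55059]
  R  [+0.20834 +0.51506 +0.83145]
t = (+0.14736, -0.01989, +0.85914) m
tr R = 2.605999; θ = arccos((tr R − 1)/2) = 0.638486 rad = 36.583°
axis k = ((R−Rᵀ)₃₂, (R−Rᵀ)₁₃, (R−Rᵀ)₂₁) / (2 sinθ) = (+0.894028, -0.237271, +0.380020)
rvec = θ·k = (+0.570824, -0.151494, +0.242638)

rvec=(0.5708, -0.1515, 0.2426) tvec=(0.1474, -0.0199, 0.8591)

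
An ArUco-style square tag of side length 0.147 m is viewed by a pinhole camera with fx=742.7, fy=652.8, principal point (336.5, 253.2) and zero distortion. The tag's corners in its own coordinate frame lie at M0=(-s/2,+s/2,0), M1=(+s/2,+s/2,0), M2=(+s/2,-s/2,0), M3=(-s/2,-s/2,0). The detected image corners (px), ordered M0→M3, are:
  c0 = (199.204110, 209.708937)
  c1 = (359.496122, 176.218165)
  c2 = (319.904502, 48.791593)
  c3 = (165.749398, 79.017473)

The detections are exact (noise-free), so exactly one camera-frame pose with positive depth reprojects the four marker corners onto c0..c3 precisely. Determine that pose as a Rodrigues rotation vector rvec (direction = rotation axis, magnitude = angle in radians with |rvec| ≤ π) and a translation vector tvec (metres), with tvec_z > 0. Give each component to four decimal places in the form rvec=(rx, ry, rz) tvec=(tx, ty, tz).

rvec=(-0.2048, -0.0440, -0.2466) tvec=(-0.0687, -0.1311, 0.6779)

Intrinsics K: fx=742.7, fy=652.8, cx=336.5, cy=253.2
Marker side s = 0.147 m; corners in marker frame (Z=0):
  M0 = (-0.0735, +0.0735, 0)
  M1 = (+0.0735, +0.0735, 0)
  M2 = (+0.0735, -0.0735, 0)
  M3 = (-0.0735, -0.0735, 0)
Detected image corners:
  c0 = (199.204110, 209.708937) px
  c1 = (359.496122, 176.218165) px
  c2 = (319.904502, 48.791593) px
  c3 = (165.749398, 79.017473) px
Planar DLT: solve 8×8 A·h = b for H (H[2,2]=1):
  H  [+1095.41411 +173.17281 +261.28295]
  H  [-203.54541 +840.76063 +126.94565]
  H  [+0.10077 -0.28894 +1.00000]
B = K⁻¹H; ‖b₁‖=1.475140, ‖b₂‖=1.475140; λ = 2/(‖b₁‖+‖b₂‖) = 0.677902, sign → tz>0 ⇒ λ=+0.677902
r₁ = λ·B[:,0] = (+0.96889,-0.23787,+0.06831); r₂ = λ·B[:,1] = (+0.24681,+0.94906,-0.19587)
r₃ = r₁×r₂ = (-0.01824,+0.20664,+0.97825); SVD([r₁ r₂ r₃]) → R = UVᵀ:
  R  [+0.96889 +0.24681 -0.01824]
  R  [-0.23787 +0.94906 +0.20664]
  R  [+0.06831 -0.19587 +0.97825]
t = (-0.06865, -0.13111, +0.67790) m
tr R = 2.896202; θ = arccos((tr R − 1)/2) = 0.323587 rad = 18.540°
axis k = ((R−Rᵀ)₃₂, (R−Rᵀ)₁₃, (R−Rᵀ)₂₁) / (2 sinθ) = (-0.632940, -0.136099, -0.762144)
rvec = θ·k = (-0.204811, -0.044040, -0.246620)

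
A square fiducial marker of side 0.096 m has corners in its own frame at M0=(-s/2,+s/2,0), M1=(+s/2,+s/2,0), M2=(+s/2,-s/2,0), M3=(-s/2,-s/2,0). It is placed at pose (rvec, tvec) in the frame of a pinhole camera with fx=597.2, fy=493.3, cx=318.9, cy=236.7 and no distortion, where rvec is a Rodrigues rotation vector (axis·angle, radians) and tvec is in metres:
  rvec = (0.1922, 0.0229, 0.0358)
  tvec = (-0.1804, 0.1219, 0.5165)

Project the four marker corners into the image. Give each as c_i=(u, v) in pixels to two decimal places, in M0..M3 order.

c0=(58.12, 393.30) c1=(166.35, 397.26) c2=(164.59, 311.35) c3=(52.46, 307.56)

Intrinsics K: fx=597.2, fy=493.3, cx=318.9, cy=236.7
Marker side s = 0.096 m; corners in marker frame (Z=0):
  M0 = (-0.0480, +0.0480, 0)
  M1 = (+0.0480, +0.0480, 0)
  M2 = (+0.0480, -0.0480, 0)
  M3 = (-0.0480, -0.0480, 0)
rvec = (0.1922, 0.0229, 0.0358), |rvec| = θ = 0.19684 rad = 11.278°
Rodrigues: sinθ=0.19557, 1−cosθ=0.01931; R = I + sinθ·[k]× + (1−cosθ)·[k]×²:
    [+0.99910 -0.03338 +0.02618]
    [+0.03776 +0.98095 -0.19055]
    [-0.01932 +0.19137 +0.98133]
t = (-0.1804, 0.1219, 0.5165) m
M0: Pc = R·M0+t = (-0.22996, +0.16717, +0.52661); u = 597.2·(-0.22996)/0.52661 + 318.9 = 58.1177, v = 493.3·(+0.16717)/0.52661 + 236.7 = 393.2977
M1: Pc = R·M1+t = (-0.13405, +0.17080, +0.52476); u = 597.2·(-0.13405)/0.52476 + 318.9 = 166.3501, v = 493.3·(+0.17080)/0.52476 + 236.7 = 397.2592
M2: Pc = R·M2+t = (-0.13084, +0.07663, +0.50639); u = 597.2·(-0.13084)/0.50639 + 318.9 = 164.5943, v = 493.3·(+0.07663)/0.50639 + 236.7 = 311.3467
M3: Pc = R·M3+t = (-0.22675, +0.07300, +0.50824); u = 597.2·(-0.22675)/0.50824 + 318.9 = 52.4560, v = 493.3·(+0.07300)/0.50824 + 236.7 = 307.5556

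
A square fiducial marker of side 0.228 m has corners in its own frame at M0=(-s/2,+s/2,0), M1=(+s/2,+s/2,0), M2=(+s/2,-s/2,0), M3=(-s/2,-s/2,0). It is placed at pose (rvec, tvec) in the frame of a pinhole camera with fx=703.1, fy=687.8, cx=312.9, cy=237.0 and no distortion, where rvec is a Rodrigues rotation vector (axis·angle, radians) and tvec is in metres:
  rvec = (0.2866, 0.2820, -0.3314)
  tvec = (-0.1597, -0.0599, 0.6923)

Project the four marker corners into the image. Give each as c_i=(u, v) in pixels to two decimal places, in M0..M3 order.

c0=(105.46, 305.38) c1=(296.77, 248.91) c2=(204.86, 24.43) c3=(8.81, 108.10)

Intrinsics K: fx=703.1, fy=687.8, cx=312.9, cy=237.0
Marker side s = 0.228 m; corners in marker frame (Z=0):
  M0 = (-0.1140, +0.1140, 0)
  M1 = (+0.1140, +0.1140, 0)
  M2 = (+0.1140, -0.1140, 0)
  M3 = (-0.1140, -0.1140, 0)
rvec = (0.2866, 0.2820, -0.3314), |rvec| = θ = 0.52105 rad = 29.854°
Rodrigues: sinθ=0.49779, 1−cosθ=0.13270; R = I + sinθ·[k]× + (1−cosθ)·[k]×²:
    [+0.90745 +0.35611 +0.22299]
    [-0.27710 +0.90617 -0.31949]
    [-0.31584 +0.22813 +0.92098]
t = (-0.1597, -0.0599, 0.6923) m
M0: Pc = R·M0+t = (-0.22255, +0.07499, +0.75431); u = 703.1·(-0.22255)/0.75431 + 312.9 = 105.4572, v = 687.8·(+0.07499)/0.75431 + 237.0 = 305.3804
M1: Pc = R·M1+t = (-0.01565, +0.01181, +0.68230); u = 703.1·(-0.01565)/0.68230 + 312.9 = 296.7686, v = 687.8·(+0.01181)/0.68230 + 237.0 = 248.9088
M2: Pc = R·M2+t = (-0.09685, -0.19479, +0.63029); u = 703.1·(-0.09685)/0.63029 + 312.9 = 204.8643, v = 687.8·(-0.19479)/0.63029 + 237.0 = 24.4328
M3: Pc = R·M3+t = (-0.30375, -0.13161, +0.70230); u = 703.1·(-0.30375)/0.70230 + 312.9 = 8.8078, v = 687.8·(-0.13161)/0.70230 + 237.0 = 108.1035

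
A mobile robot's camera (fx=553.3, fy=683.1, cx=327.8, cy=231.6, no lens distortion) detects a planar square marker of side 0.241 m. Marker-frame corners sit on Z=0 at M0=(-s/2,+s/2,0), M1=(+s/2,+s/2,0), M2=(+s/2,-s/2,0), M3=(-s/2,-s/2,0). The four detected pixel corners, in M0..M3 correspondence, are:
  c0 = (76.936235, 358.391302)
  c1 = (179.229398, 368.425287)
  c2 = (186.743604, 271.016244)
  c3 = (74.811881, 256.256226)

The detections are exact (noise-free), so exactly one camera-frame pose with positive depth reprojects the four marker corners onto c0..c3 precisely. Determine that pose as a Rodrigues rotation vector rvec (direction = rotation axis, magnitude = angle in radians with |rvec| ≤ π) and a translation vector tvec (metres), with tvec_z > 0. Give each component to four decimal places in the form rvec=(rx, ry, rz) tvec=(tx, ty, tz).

Intrinsics K: fx=553.3, fy=683.1, cx=327.8, cy=231.6
Marker side s = 0.241 m; corners in marker frame (Z=0):
  M0 = (-0.1205, +0.1205, 0)
  M1 = (+0.1205, +0.1205, 0)
  M2 = (+0.1205, -0.1205, 0)
  M3 = (-0.1205, -0.1205, 0)
Detected image corners:
  c0 = (76.936235, 358.391302) px
  c1 = (179.229398, 368.425287) px
  c2 = (186.743604, 271.016244) px
  c3 = (74.811881, 256.256226) px
Planar DLT: solve 8×8 A·h = b for H (H[2,2]=1):
  H  [+462.91519 +37.27163 +130.33505]
  H  [+97.92441 +532.05990 +315.90122]
  H  [+0.14969 +0.37715 +1.00000]
B = K⁻¹H; ‖b₁‖=0.768394, ‖b₂‖=0.768394; λ = 2/(‖b₁‖+‖b₂‖) = 1.301415, sign → tz>0 ⇒ λ=+1.301415
r₁ = λ·B[:,0] = (+0.97341,+0.12051,+0.19480); r₂ = λ·B[:,1] = (-0.20312,+0.84725,+0.49083)
r₃ = r₁×r₂ = (-0.10590,-0.51735,+0.84920); SVD([r₁ r₂ r₃]) → R = UVᵀ:
  R  [+0.97341 -0.20312 -0.10590]
  R  [+0.12051 +0.84725 -0.51735]
  R  [+0.19480 +0.49083 +0.84920]
t = (-0.46446, +0.16061, +1.30142) m
tr R = 2.669857; θ = arccos((tr R − 1)/2) = 0.582794 rad = 33.392°
axis k = ((R−Rᵀ)₃₂, (R−Rᵀ)₁₃, (R−Rᵀ)₂₁) / (2 sinθ) = (+0.915925, -0.273186, +0.294024)
rvec = θ·k = (+0.533795, -0.159211, +0.171355)

rvec=(0.5338, -0.1592, 0.1714) tvec=(-0.4645, 0.1606, 1.3014)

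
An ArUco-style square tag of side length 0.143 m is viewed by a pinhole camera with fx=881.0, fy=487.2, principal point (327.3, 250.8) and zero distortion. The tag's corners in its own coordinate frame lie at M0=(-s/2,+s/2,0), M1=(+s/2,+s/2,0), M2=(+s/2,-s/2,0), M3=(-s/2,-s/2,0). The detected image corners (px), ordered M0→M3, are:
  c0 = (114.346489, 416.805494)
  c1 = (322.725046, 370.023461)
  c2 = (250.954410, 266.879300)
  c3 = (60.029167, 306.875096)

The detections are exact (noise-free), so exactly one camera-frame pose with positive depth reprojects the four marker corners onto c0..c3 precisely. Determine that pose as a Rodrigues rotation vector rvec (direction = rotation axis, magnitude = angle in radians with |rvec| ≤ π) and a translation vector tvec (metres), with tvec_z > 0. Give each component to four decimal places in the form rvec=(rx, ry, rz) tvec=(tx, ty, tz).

Intrinsics K: fx=881.0, fy=487.2, cx=327.3, cy=250.8
Marker side s = 0.143 m; corners in marker frame (Z=0):
  M0 = (-0.0715, +0.0715, 0)
  M1 = (+0.0715, +0.0715, 0)
  M2 = (+0.0715, -0.0715, 0)
  M3 = (-0.0715, -0.0715, 0)
Detected image corners:
  c0 = (114.346489, 416.805494) px
  c1 = (322.725046, 370.023461) px
  c2 = (250.954410, 266.879300) px
  c3 = (60.029167, 306.875096) px
Planar DLT: solve 8×8 A·h = b for H (H[2,2]=1):
  H  [+1425.81624 +317.02106 +186.75462]
  H  [-243.07418 +518.08463 +337.33810]
  H  [+0.17409 -0.66629 +1.00000]
B = K⁻¹H; ‖b₁‖=1.670558, ‖b₂‖=1.670558; λ = 2/(‖b₁‖+‖b₂‖) = 0.598602, sign → tz>0 ⇒ λ=+0.598602
r₁ = λ·B[:,0] = (+0.93007,-0.35230,+0.10421); r₂ = λ·B[:,1] = (+0.36358,+0.84186,-0.39884)
r₃ = r₁×r₂ = (+0.05278,+0.40884,+0.91108); SVD([r₁ r₂ r₃]) → R = UVᵀ:
  R  [+0.93007 +0.36358 +0.05278]
  R  [-0.35230 +0.84186 +0.40884]
  R  [+0.10421 -0.39884 +0.91108]
t = (-0.09549, +0.10633, +0.59860) m
tr R = 2.683012; θ = arccos((tr R − 1)/2) = 0.570732 rad = 32.701°
axis k = ((R−Rᵀ)₃₂, (R−Rᵀ)₁₃, (R−Rᵀ)₂₁) / (2 sinθ) = (-0.747510, -0.047594, -0.662543)
rvec = θ·k = (-0.426628, -0.027163, -0.378135)

rvec=(-0.4266, -0.0272, -0.3781) tvec=(-0.0955, 0.1063, 0.5986)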